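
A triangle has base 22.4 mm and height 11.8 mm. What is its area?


Shape: triangle
Base b = 22.4 mm, Height h = 11.8 mm
Formula: A = (1/2) * b * h
A = 0.5 * 22.4 * 11.8
A = 0.5 * 264.32
A = 132.16
132.16 mm^2


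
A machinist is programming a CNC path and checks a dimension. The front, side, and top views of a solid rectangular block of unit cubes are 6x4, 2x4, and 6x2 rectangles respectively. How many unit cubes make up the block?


Orthographic views of a solid rectangular block:
Front view 6 x 4 -> length = 6, height = 4
Side view 2 x 4 -> width = 2, height = 4 (consistent)
Top view 6 x 2 -> confirms length = 6, width = 2
The block is 6 x 2 x 4.
Total unit cubes = 6 * 2 * 4 = 48
48 unit cubes


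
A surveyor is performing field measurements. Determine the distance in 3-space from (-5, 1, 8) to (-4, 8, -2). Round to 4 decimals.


3D distance between two points
P1 = (-5, 1, 8), P2 = (-4, 8, -2)
Formula: d = sqrt((x2-x1)^2 + (y2-y1)^2 + (z2-z1)^2)
dx = -4 - -5 = 1
dy = 8 - 1 = 7
dz = -2 - 8 = -10
dx^2 + dy^2 + dz^2 = 1 + 49 + 100 = 150
d = sqrt(150)
d = 12.2474
12.2474 units


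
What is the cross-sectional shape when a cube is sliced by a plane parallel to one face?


Solid: cube
Cutting plane: parallel to one face
Visualize the intersection of the plane with the solid's surface.
The boundary of the cut region is a square.
square


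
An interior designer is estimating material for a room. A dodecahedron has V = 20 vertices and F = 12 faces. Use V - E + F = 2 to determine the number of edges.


Polyhedron: dodecahedron
Euler's formula for convex polyhedra: V - E + F = 2
Given: V = 20 vertices and F = 12 faces
Solve for E:
E = V + F - 2 = 20 + 12 - 2 = 30
30 edges


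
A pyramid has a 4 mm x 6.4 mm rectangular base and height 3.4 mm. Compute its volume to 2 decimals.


Shape: rectangular pyramid
Base: 4 mm x 6.4 mm, Height h = 3.4 mm
Formula: V = (1/3) * base_area * h
base_area = 4 * 6.4 = 25.6
base_area * h = 25.6 * 3.4 = 87.04
V = 87.04 / 3
V = 29.01
29.01 mm^3


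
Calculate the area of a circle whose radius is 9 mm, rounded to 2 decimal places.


Shape: circle
Radius r = 9 mm
Formula: A = pi * r^2
r^2 = 9^2 = 81
A = pi * 81
A = 254.47
254.47 mm^2


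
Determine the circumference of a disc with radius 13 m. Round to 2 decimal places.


Shape: circle
Radius r = 13 m
Formula: C = 2 * pi * r
C = 2 * pi * 13
C = 26 * pi
C = 81.68
81.68 m


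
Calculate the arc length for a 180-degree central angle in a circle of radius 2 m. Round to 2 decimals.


Shape: circular arc
Radius r = 2 m, Angle = 180 degrees
Formula: L = (angle/360) * 2 * pi * r
2 * pi * r = 4 * pi
L = (180/360) * 4 * pi
L = 2 * pi
L = 6.28
6.28 m


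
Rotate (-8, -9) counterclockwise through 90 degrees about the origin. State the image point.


Transformation: rotation about the origin
Original point: (-8, -9)
Rule for 90 deg counterclockwise: (x, y) -> (-y, x)
Apply: (-8, -9) -> (9, -8)
(9, -8)


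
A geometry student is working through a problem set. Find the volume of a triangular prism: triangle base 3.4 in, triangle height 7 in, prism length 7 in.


Shape: triangular prism
Triangle base = 3.4 in, triangle height = 7 in, prism length L = 7 in
Formula: V = (1/2 * b * h_tri) * L
Cross-section area = 0.5 * 3.4 * 7 = 11.9
V = 11.9 * 7
V = 83.3
83.3 in^3


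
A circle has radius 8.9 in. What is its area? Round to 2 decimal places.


Shape: circle
Radius r = 8.9 in
Formula: A = pi * r^2
r^2 = 8.9^2 = 79.21
A = pi * 79.21
A = 248.85
248.85 in^2


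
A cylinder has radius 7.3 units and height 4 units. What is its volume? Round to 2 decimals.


Shape: cylinder
Radius r = 7.3 units, Height h = 4 units
Formula: V = pi * r^2 * h
r^2 = 53.29
V = pi * 53.29 * 4
V = 213.16 * pi
V = 669.66
669.66 units^3


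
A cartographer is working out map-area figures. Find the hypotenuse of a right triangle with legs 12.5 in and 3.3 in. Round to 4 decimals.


Shape: right triangle
Legs a = 12.5 in, b = 3.3 in
Formula: c = sqrt(a^2 + b^2)
a^2 = 156.25, b^2 = 10.89
a^2 + b^2 = 167.14
c = sqrt(167.14)
c = 12.9283
12.9283 in


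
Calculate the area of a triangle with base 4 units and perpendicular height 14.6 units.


Shape: triangle
Base b = 4 units, Height h = 14.6 units
Formula: A = (1/2) * b * h
A = 0.5 * 4 * 14.6
A = 0.5 * 58.4
A = 29.2
29.2 units^2


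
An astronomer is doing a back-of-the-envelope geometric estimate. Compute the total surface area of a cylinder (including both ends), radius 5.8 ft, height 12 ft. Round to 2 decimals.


Shape: closed cylinder
Radius r = 5.8 ft, Height h = 12 ft
Formula: SA = 2*pi*r^2 + 2*pi*r*h = 2*pi*r*(r + h)
r + h = 17.8
2 * r * (r + h) = 2 * 5.8 * 17.8 = 206.48
SA = 206.48 * pi
SA = 648.68
648.68 ft^2


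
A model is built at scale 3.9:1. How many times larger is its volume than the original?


Linear scale factor k = 3.9
Rule: under a linear scaling by k, volumes scale by k^3.
k^3 = 3.9 * 3.9 * 3.9
k^3 = 15.21 * 3.9
k^3 = 59.319
Volume scales by a factor of 59.319.
59.319 (dimensionless)


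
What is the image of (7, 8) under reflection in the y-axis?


Transformation: reflection
Original point: (7, 8)
Rule for reflection over the y-axis: (x, y) -> (-x, y)
Apply: (7, 8) -> (-7, 8)
(-7, 8)


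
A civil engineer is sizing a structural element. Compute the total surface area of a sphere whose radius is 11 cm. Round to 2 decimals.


Shape: sphere
Radius r = 11 cm
Formula: SA = 4 * pi * r^2
r^2 = 121
SA = 4 * pi * 121
SA = 484 * pi
SA = 1520.53
1520.53 cm^2


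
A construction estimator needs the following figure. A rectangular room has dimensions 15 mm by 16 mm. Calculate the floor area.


Shape: rectangle
Length l = 15 mm, Width w = 16 mm
Formula: A = l * w
A = 15 * 16
A = 240
240 mm^2


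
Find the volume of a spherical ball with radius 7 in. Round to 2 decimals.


Shape: sphere
Radius r = 7 in
Formula: V = (4/3) * pi * r^3
r^3 = 343
(4/3) * 343 = 457.333333
V = 457.333333 * pi
V = 1436.76
1436.76 in^3


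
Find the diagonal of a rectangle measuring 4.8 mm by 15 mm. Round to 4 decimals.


Shape: rectangle (diagonal via Pythagoras)
Sides: 4.8 mm and 15 mm
Formula: d = sqrt(l^2 + w^2)
l^2 = 23.04, w^2 = 225
l^2 + w^2 = 248.04
d = sqrt(248.04)
d = 15.7493
15.7493 mm


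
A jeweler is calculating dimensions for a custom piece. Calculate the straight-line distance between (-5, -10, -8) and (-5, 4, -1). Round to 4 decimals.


3D distance between two points
P1 = (-5, -10, -8), P2 = (-5, 4, -1)
Formula: d = sqrt((x2-x1)^2 + (y2-y1)^2 + (z2-z1)^2)
dx = -5 - -5 = 0
dy = 4 - -10 = 14
dz = -1 - -8 = 7
dx^2 + dy^2 + dz^2 = 0 + 196 + 49 = 245
d = sqrt(245)
d = 15.6525
15.6525 units


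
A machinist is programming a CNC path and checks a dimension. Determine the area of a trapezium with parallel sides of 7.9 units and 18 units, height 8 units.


Shape: trapezoid
Parallel sides a = 7.9 units, b = 18 units; Height h = 8 units
Formula: A = (a + b) * h / 2
a + b = 7.9 + 18 = 25.9
A = 25.9 * 8 / 2
A = 207.2 / 2
A = 103.6
103.6 units^2


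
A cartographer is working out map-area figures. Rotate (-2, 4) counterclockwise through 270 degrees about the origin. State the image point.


Transformation: rotation about the origin
Original point: (-2, 4)
Rule for 270 deg counterclockwise: (x, y) -> (y, -x)
Apply: (-2, 4) -> (4, 2)
(4, 2)


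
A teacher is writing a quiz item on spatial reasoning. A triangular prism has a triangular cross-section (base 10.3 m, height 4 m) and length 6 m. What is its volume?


Shape: triangular prism
Triangle base = 10.3 m, triangle height = 4 m, prism length L = 6 m
Formula: V = (1/2 * b * h_tri) * L
Cross-section area = 0.5 * 10.3 * 4 = 20.6
V = 20.6 * 6
V = 123.6
123.6 m^3


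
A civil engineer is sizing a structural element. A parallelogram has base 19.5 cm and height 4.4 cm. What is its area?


Shape: parallelogram
Base b = 19.5 cm, Height h = 4.4 cm
Formula: A = b * h
A = 19.5 * 4.4
A = 85.8
85.8 cm^2


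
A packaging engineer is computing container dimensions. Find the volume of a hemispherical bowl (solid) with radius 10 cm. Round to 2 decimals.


Shape: hemisphere (half of a sphere)
Radius r = 10 cm
Formula: V = (1/2) * (4/3) * pi * r^3 = (2/3) * pi * r^3
r^3 = 1000
(2/3) * 1000 = 666.666667
V = 666.666667 * pi
V = 2094.4
2094.4 cm^3


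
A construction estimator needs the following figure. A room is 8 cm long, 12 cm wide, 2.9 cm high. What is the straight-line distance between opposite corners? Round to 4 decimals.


Shape: rectangular box (space diagonal)
l = 8 cm, w = 12 cm, h = 2.9 cm
Visualize: the diagonal of the base, then a right triangle with that diagonal and the height.
Formula: d = sqrt(l^2 + w^2 + h^2)
l^2 + w^2 + h^2 = 64 + 144 + 8.41 = 216.41
d = sqrt(216.41)
d = 14.7109
14.7109 cm


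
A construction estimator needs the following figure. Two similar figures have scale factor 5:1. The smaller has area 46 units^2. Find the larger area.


Linear scale factor k = 5
Original area = 46 units^2
Rule: under a linear scaling by k, areas scale by k^2.
k^2 = 5^2 = 25
New area = 46 * 25
New area = 1150
1150 units^2


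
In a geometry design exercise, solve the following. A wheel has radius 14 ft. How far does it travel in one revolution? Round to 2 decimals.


Shape: circle
Radius r = 14 ft
Formula: C = 2 * pi * r
C = 2 * pi * 14
C = 28 * pi
C = 87.96
87.96 ft


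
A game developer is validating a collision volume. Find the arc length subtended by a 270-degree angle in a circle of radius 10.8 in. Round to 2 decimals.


Shape: circular arc
Radius r = 10.8 in, Angle = 270 degrees
Formula: L = (angle/360) * 2 * pi * r
2 * pi * r = 21.6 * pi
L = (270/360) * 21.6 * pi
L = 16.2 * pi
L = 50.89
50.89 in


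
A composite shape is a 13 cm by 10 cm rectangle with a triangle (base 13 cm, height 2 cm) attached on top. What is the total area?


Composite shape: rectangle + triangle
Rectangle area = 13 * 10 = 130
Triangle area = 0.5 * 13 * 2 = 13
Total = 130 + 13
Total = 143
143 cm^2


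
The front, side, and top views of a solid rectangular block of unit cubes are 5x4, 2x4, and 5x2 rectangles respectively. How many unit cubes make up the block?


Orthographic views of a solid rectangular block:
Front view 5 x 4 -> length = 5, height = 4
Side view 2 x 4 -> width = 2, height = 4 (consistent)
Top view 5 x 2 -> confirms length = 5, width = 2
The block is 5 x 2 x 4.
Total unit cubes = 5 * 2 * 4 = 40
40 unit cubes


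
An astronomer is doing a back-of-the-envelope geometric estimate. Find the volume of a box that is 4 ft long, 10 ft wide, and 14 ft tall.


Shape: rectangular prism
l = 4 ft, w = 10 ft, h = 14 ft
Formula: V = l * w * h
V = 4 * 10 * 14
V = 40 * 14
V = 560
560 ft^3


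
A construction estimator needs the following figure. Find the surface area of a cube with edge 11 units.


Shape: cube
Side s = 11 units
A cube has 6 square faces.
Formula: SA = 6 * s^2
s^2 = 121
SA = 6 * 121
SA = 726
726 units^2


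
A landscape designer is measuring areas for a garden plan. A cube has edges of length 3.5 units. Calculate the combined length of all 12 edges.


Shape: cube
Side s = 3.5 units
A cube has 12 edges, all equal.
Formula: total edge length = 12 * s
Total = 12 * 3.5
Total = 42
42 units


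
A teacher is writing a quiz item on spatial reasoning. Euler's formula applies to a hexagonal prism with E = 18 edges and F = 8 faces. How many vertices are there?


Polyhedron: hexagonal prism
Euler's formula for convex polyhedra: V - E + F = 2
Given: E = 18 edges and F = 8 faces
Solve for V:
V = 2 + E - F = 2 + 18 - 8 = 12
12 vertices


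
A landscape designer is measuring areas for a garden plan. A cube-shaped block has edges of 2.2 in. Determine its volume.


Shape: cube
Side s = 2.2 in
Formula: V = s^3
V = 2.2 * 2.2 * 2.2
V = 4.84 * 2.2
V = 10.648
10.648 in^3


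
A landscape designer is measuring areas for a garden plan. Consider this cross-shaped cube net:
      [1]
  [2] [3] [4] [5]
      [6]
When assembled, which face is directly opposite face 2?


Net: cross layout. Take square 3 as the base (bottom).
Fold the four squares in the horizontal row up around 3: 2 -> left, 4 -> right, 5 wraps to the top.
Fold 1 and 6 up from 3: 1 -> back, 6 -> front.
Opposite pairs are therefore: (1, 6), (2, 4), (3, 5).
Face 2 is opposite face 4.
face 4


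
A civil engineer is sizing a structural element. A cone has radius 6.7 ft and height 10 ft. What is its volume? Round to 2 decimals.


Shape: cone
Radius r = 6.7 ft, Height h = 10 ft
Formula: V = (1/3) * pi * r^2 * h
r^2 = 44.89
pi * r^2 * h = pi * 44.89 * 10 = 448.9 * pi
V = 448.9 * pi / 3
V = 470.09
470.09 ft^3


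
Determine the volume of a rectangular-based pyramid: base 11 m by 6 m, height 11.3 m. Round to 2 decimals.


Shape: rectangular pyramid
Base: 11 m x 6 m, Height h = 11.3 m
Formula: V = (1/3) * base_area * h
base_area = 11 * 6 = 66
base_area * h = 66 * 11.3 = 745.8
V = 745.8 / 3
V = 248.6
248.6 m^3


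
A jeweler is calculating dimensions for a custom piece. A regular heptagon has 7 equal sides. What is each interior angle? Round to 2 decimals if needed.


Shape: regular heptagon (7 sides)
Formula: interior angle = (n - 2) * 180 / n
(n - 2) = 5
(n - 2) * 180 = 900
angle = 900 / 7
angle = 128.57
128.57 degrees


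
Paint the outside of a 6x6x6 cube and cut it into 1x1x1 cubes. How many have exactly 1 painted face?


Large cube: 6 x 6 x 6, cut into unit cubes.
n = 6, so n - 2 = 4
Cubes with 1 painted face lie in the interior of each face.
A cube has 6 faces; each contributes (n - 2)^2 = 16 such cubes.
Count = 6 * 16 = 96
96 unit cubes


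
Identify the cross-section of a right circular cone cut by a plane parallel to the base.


Solid: right circular cone
Cutting plane: parallel to the base
Visualize the intersection of the plane with the solid's surface.
The boundary of the cut region is a circle.
circle


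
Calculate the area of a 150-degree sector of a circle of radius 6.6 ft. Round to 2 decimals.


Shape: circular sector
Radius r = 6.6 ft, Angle = 150 degrees
Formula: A = (angle/360) * pi * r^2
r^2 = 43.56
Fraction of circle = 150/360
A = (150/360) * pi * 43.56
A = 18.15 * pi
A = 57.02
57.02 ft^2


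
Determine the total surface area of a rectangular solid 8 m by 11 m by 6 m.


Shape: rectangular prism
l = 8 m, w = 11 m, h = 6 m
Formula: SA = 2(lw + lh + wh)
lw = 88, lh = 48, wh = 66
lw + lh + wh = 202
SA = 2 * 202
SA = 404
404 m^2


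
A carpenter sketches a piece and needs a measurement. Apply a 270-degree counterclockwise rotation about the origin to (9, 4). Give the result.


Transformation: rotation about the origin
Original point: (9, 4)
Rule for 270 deg counterclockwise: (x, y) -> (y, -x)
Apply: (9, 4) -> (4, -9)
(4, -9)


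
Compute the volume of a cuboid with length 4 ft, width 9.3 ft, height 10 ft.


Shape: rectangular prism
l = 4 ft, w = 9.3 ft, h = 10 ft
Formula: V = l * w * h
V = 4 * 9.3 * 10
V = 37.2 * 10
V = 372
372 ft^3


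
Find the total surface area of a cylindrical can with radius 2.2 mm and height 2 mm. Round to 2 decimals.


Shape: closed cylinder
Radius r = 2.2 mm, Height h = 2 mm
Formula: SA = 2*pi*r^2 + 2*pi*r*h = 2*pi*r*(r + h)
r + h = 4.2
2 * r * (r + h) = 2 * 2.2 * 4.2 = 18.48
SA = 18.48 * pi
SA = 58.06
58.06 mm^2


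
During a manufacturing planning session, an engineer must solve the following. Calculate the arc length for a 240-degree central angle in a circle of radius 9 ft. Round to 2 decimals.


Shape: circular arc
Radius r = 9 ft, Angle = 240 degrees
Formula: L = (angle/360) * 2 * pi * r
2 * pi * r = 18 * pi
L = (240/360) * 18 * pi
L = 12 * pi
L = 37.7
37.7 ft


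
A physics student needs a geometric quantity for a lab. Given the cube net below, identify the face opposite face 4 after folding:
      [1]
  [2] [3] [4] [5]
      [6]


Net: cross layout. Take square 3 as the base (bottom).
Fold the four squares in the horizontal row up around 3: 2 -> left, 4 -> right, 5 wraps to the top.
Fold 1 and 6 up from 3: 1 -> back, 6 -> front.
Opposite pairs are therefore: (1, 6), (2, 4), (3, 5).
Face 4 is opposite face 2.
face 2


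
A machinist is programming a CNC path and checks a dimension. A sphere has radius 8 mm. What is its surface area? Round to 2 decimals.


Shape: sphere
Radius r = 8 mm
Formula: SA = 4 * pi * r^2
r^2 = 64
SA = 4 * pi * 64
SA = 256 * pi
SA = 804.25
804.25 mm^2


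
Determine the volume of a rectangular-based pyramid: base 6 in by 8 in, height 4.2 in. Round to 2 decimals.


Shape: rectangular pyramid
Base: 6 in x 8 in, Height h = 4.2 in
Formula: V = (1/3) * base_area * h
base_area = 6 * 8 = 48
base_area * h = 48 * 4.2 = 201.6
V = 201.6 / 3
V = 67.2
67.2 in^3


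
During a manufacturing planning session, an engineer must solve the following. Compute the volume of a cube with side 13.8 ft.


Shape: cube
Side s = 13.8 ft
Formula: V = s^3
V = 13.8 * 13.8 * 13.8
V = 190.44 * 13.8
V = 2628.072
2628.072 ft^3


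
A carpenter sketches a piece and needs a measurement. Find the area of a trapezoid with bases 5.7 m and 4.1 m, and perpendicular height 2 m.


Shape: trapezoid
Parallel sides a = 5.7 m, b = 4.1 m; Height h = 2 m
Formula: A = (a + b) * h / 2
a + b = 5.7 + 4.1 = 9.8
A = 9.8 * 2 / 2
A = 19.6 / 2
A = 9.8
9.8 m^2


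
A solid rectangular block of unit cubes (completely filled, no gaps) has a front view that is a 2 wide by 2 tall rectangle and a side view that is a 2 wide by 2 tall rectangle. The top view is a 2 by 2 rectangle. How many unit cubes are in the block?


Orthographic views of a solid rectangular block:
Front view 2 x 2 -> length = 2, height = 2
Side view 2 x 2 -> width = 2, height = 2 (consistent)
Top view 2 x 2 -> confirms length = 2, width = 2
The block is 2 x 2 x 2.
Total unit cubes = 2 * 2 * 2 = 8
8 unit cubes


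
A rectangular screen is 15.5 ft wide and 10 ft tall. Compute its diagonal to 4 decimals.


Shape: rectangle (diagonal via Pythagoras)
Sides: 15.5 ft and 10 ft
Formula: d = sqrt(l^2 + w^2)
l^2 = 240.25, w^2 = 100
l^2 + w^2 = 340.25
d = sqrt(340.25)
d = 18.4459
18.4459 ft


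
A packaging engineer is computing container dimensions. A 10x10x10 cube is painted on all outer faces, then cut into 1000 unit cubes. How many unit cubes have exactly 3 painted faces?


Large cube: 10 x 10 x 10, cut into unit cubes.
Cubes with 3 painted faces are at the corners. A cube always has 8 corners.
Count = 8
8 unit cubes


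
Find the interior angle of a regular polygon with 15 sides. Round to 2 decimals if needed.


Shape: regular pentadecagon (15 sides)
Formula: interior angle = (n - 2) * 180 / n
(n - 2) = 13
(n - 2) * 180 = 2340
angle = 2340 / 15
angle = 156
156 degrees


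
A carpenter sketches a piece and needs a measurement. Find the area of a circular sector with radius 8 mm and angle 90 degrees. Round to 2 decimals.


Shape: circular sector
Radius r = 8 mm, Angle = 90 degrees
Formula: A = (angle/360) * pi * r^2
r^2 = 64
Fraction of circle = 90/360
A = (90/360) * pi * 64
A = 16 * pi
A = 50.27
50.27 mm^2


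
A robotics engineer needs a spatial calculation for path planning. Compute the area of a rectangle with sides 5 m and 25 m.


Shape: rectangle
Length l = 5 m, Width w = 25 m
Formula: A = l * w
A = 5 * 25
A = 125
125 m^2


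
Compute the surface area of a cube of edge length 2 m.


Shape: cube
Side s = 2 m
A cube has 6 square faces.
Formula: SA = 6 * s^2
s^2 = 4
SA = 6 * 4
SA = 24
24 m^2


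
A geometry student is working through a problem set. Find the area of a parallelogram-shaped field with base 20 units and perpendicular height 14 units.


Shape: parallelogram
Base b = 20 units, Height h = 14 units
Formula: A = b * h
A = 20 * 14
A = 280
280 units^2


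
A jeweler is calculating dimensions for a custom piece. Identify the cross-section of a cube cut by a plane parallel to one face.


Solid: cube
Cutting plane: parallel to one face
Visualize the intersection of the plane with the solid's surface.
The boundary of the cut region is a square.
square


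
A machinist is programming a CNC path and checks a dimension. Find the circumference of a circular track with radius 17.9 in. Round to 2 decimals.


Shape: circle
Radius r = 17.9 in
Formula: C = 2 * pi * r
C = 2 * pi * 17.9
C = 35.8 * pi
C = 112.47
112.47 in


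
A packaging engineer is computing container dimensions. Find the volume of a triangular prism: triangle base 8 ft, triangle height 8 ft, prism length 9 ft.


Shape: triangular prism
Triangle base = 8 ft, triangle height = 8 ft, prism length L = 9 ft
Formula: V = (1/2 * b * h_tri) * L
Cross-section area = 0.5 * 8 * 8 = 32
V = 32 * 9
V = 288
288 ft^3


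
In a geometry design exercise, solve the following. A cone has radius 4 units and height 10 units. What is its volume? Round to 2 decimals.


Shape: cone
Radius r = 4 units, Height h = 10 units
Formula: V = (1/3) * pi * r^2 * h
r^2 = 16
pi * r^2 * h = pi * 16 * 10 = 160 * pi
V = 160 * pi / 3
V = 167.55
167.55 units^3


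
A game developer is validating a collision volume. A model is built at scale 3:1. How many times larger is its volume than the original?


Linear scale factor k = 3
Rule: under a linear scaling by k, volumes scale by k^3.
k^3 = 3 * 3 * 3
k^3 = 9 * 3
k^3 = 27
Volume scales by a factor of 27.
27 (dimensionless)


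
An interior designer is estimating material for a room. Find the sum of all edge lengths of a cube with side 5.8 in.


Shape: cube
Side s = 5.8 in
A cube has 12 edges, all equal.
Formula: total edge length = 12 * s
Total = 12 * 5.8
Total = 69.6
69.6 in


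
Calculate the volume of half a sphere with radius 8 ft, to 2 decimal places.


Shape: hemisphere (half of a sphere)
Radius r = 8 ft
Formula: V = (1/2) * (4/3) * pi * r^3 = (2/3) * pi * r^3
r^3 = 512
(2/3) * 512 = 341.333333
V = 341.333333 * pi
V = 1072.33
1072.33 ft^3


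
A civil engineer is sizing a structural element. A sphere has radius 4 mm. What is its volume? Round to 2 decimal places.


Shape: sphere
Radius r = 4 mm
Formula: V = (4/3) * pi * r^3
r^3 = 64
(4/3) * 64 = 85.333333
V = 85.333333 * pi
V = 268.08
268.08 mm^3


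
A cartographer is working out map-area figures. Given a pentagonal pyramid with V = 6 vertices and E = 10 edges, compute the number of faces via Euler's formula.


Polyhedron: pentagonal pyramid
Euler's formula for convex polyhedra: V - E + F = 2
Given: V = 6 vertices and E = 10 edges
Solve for F:
F = 2 + E - V = 2 + 10 - 6 = 6
6 faces


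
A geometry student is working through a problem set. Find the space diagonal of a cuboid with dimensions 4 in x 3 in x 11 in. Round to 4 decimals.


Shape: rectangular box (space diagonal)
l = 4 in, w = 3 in, h = 11 in
Visualize: the diagonal of the base, then a right triangle with that diagonal and the height.
Formula: d = sqrt(l^2 + w^2 + h^2)
l^2 + w^2 + h^2 = 16 + 9 + 121 = 146
d = sqrt(146)
d = 12.083
12.083 in


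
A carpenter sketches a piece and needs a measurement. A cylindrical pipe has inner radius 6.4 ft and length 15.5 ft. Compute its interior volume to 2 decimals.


Shape: cylinder
Radius r = 6.4 ft, Height h = 15.5 ft
Formula: V = pi * r^2 * h
r^2 = 40.96
V = pi * 40.96 * 15.5
V = 634.88 * pi
V = 1994.53
1994.53 ft^3


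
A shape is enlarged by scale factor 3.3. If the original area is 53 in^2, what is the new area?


Linear scale factor k = 3.3
Original area = 53 in^2
Rule: under a linear scaling by k, areas scale by k^2.
k^2 = 3.3^2 = 10.89
New area = 53 * 10.89
New area = 577.17
577.17 in^2


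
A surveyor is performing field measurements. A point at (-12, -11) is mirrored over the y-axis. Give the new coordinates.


Transformation: reflection
Original point: (-12, -11)
Rule for reflection over the y-axis: (x, y) -> (-x, y)
Apply: (-12, -11) -> (12, -11)
(12, -11)


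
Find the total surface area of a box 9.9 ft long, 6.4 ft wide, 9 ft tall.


Shape: rectangular prism
l = 9.9 ft, w = 6.4 ft, h = 9 ft
Formula: SA = 2(lw + lh + wh)
lw = 63.36, lh = 89.1, wh = 57.6
lw + lh + wh = 210.06
SA = 2 * 210.06
SA = 420.12
420.12 ft^2


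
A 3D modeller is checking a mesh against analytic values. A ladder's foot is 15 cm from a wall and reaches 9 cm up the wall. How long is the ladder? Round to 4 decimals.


Shape: right triangle
Legs a = 15 cm, b = 9 cm
Formula: c = sqrt(a^2 + b^2)
a^2 = 225, b^2 = 81
a^2 + b^2 = 306
c = sqrt(306)
c = 17.4929
17.4929 cm


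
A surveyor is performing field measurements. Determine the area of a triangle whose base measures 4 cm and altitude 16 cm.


Shape: triangle
Base b = 4 cm, Height h = 16 cm
Formula: A = (1/2) * b * h
A = 0.5 * 4 * 16
A = 0.5 * 64
A = 32
32 cm^2


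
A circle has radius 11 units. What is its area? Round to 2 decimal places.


Shape: circle
Radius r = 11 units
Formula: A = pi * r^2
r^2 = 11^2 = 121
A = pi * 121
A = 380.13
380.13 units^2


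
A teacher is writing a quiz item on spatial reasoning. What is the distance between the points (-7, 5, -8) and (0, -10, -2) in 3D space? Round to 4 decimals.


3D distance between two points
P1 = (-7, 5, -8), P2 = (0, -10, -2)
Formula: d = sqrt((x2-x1)^2 + (y2-y1)^2 + (z2-z1)^2)
dx = 0 - -7 = 7
dy = -10 - 5 = -15
dz = -2 - -8 = 6
dx^2 + dy^2 + dz^2 = 49 + 225 + 36 = 310
d = sqrt(310)
d = 17.6068
17.6068 units


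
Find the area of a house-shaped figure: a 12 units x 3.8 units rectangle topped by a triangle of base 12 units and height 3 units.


Composite shape: rectangle + triangle
Rectangle area = 12 * 3.8 = 45.6
Triangle area = 0.5 * 12 * 3 = 18
Total = 45.6 + 18
Total = 63.6
63.6 units^2


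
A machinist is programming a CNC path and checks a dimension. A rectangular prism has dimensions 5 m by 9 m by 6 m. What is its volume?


Shape: rectangular prism
l = 5 m, w = 9 m, h = 6 m
Formula: V = l * w * h
V = 5 * 9 * 6
V = 45 * 6
V = 270
270 m^3


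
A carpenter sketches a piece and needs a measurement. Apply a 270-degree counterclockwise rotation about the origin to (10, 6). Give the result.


Transformation: rotation about the origin
Original point: (10, 6)
Rule for 270 deg counterclockwise: (x, y) -> (y, -x)
Apply: (10, 6) -> (6, -10)
(6, -10)


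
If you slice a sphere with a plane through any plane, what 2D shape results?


Solid: sphere
Cutting plane: through any plane
Visualize the intersection of the plane with the solid's surface.
The boundary of the cut region is a circle.
circle


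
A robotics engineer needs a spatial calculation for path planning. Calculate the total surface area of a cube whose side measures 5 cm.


Shape: cube
Side s = 5 cm
A cube has 6 square faces.
Formula: SA = 6 * s^2
s^2 = 25
SA = 6 * 25
SA = 150
150 cm^2


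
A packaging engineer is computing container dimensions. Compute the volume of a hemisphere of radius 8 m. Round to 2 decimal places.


Shape: hemisphere (half of a sphere)
Radius r = 8 m
Formula: V = (1/2) * (4/3) * pi * r^3 = (2/3) * pi * r^3
r^3 = 512
(2/3) * 512 = 341.333333
V = 341.333333 * pi
V = 1072.33
1072.33 m^3


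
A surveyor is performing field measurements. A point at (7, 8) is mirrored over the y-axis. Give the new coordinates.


Transformation: reflection
Original point: (7, 8)
Rule for reflection over the y-axis: (x, y) -> (-x, y)
Apply: (7, 8) -> (-7, 8)
(-7, 8)


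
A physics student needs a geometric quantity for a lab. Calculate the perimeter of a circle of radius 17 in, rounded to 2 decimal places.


Shape: circle
Radius r = 17 in
Formula: C = 2 * pi * r
C = 2 * pi * 17
C = 34 * pi
C = 106.81
106.81 in


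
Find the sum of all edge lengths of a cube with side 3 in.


Shape: cube
Side s = 3 in
A cube has 12 edges, all equal.
Formula: total edge length = 12 * s
Total = 12 * 3
Total = 36
36 in


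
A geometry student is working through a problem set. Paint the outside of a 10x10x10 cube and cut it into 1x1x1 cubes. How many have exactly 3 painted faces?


Large cube: 10 x 10 x 10, cut into unit cubes.
Cubes with 3 painted faces are at the corners. A cube always has 8 corners.
Count = 8
8 unit cubes


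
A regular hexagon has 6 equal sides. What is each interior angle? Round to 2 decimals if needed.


Shape: regular hexagon (6 sides)
Formula: interior angle = (n - 2) * 180 / n
(n - 2) = 4
(n - 2) * 180 = 720
angle = 720 / 6
angle = 120
120 degrees


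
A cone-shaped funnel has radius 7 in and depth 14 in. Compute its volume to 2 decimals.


Shape: cone
Radius r = 7 in, Height h = 14 in
Formula: V = (1/3) * pi * r^2 * h
r^2 = 49
pi * r^2 * h = pi * 49 * 14 = 686 * pi
V = 686 * pi / 3
V = 718.38
718.38 in^3


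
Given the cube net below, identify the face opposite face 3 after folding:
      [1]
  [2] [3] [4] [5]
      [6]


Net: cross layout. Take square 3 as the base (bottom).
Fold the four squares in the horizontal row up around 3: 2 -> left, 4 -> right, 5 wraps to the top.
Fold 1 and 6 up from 3: 1 -> back, 6 -> front.
Opposite pairs are therefore: (1, 6), (2, 4), (3, 5).
Face 3 is opposite face 5.
face 5


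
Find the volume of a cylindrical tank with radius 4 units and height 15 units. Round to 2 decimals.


Shape: cylinder
Radius r = 4 units, Height h = 15 units
Formula: V = pi * r^2 * h
r^2 = 16
V = pi * 16 * 15
V = 240 * pi
V = 753.98
753.98 units^3


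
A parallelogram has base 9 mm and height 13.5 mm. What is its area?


Shape: parallelogram
Base b = 9 mm, Height h = 13.5 mm
Formula: A = b * h
A = 9 * 13.5
A = 121.5
121.5 mm^2


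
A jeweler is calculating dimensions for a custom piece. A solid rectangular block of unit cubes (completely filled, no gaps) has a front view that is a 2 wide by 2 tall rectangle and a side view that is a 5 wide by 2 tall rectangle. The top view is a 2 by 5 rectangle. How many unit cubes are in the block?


Orthographic views of a solid rectangular block:
Front view 2 x 2 -> length = 2, height = 2
Side view 5 x 2 -> width = 5, height = 2 (consistent)
Top view 2 x 5 -> confirms length = 2, width = 5
The block is 2 x 5 x 2.
Total unit cubes = 2 * 5 * 2 = 20
20 unit cubes


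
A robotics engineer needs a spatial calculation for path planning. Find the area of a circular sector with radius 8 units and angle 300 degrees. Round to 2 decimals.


Shape: circular sector
Radius r = 8 units, Angle = 300 degrees
Formula: A = (angle/360) * pi * r^2
r^2 = 64
Fraction of circle = 300/360
A = (300/360) * pi * 64
A = 53.333333 * pi
A = 167.55
167.55 units^2


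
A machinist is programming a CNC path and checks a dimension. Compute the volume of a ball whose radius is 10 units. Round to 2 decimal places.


Shape: sphere
Radius r = 10 units
Formula: V = (4/3) * pi * r^3
r^3 = 1000
(4/3) * 1000 = 1333.333333
V = 1333.333333 * pi
V = 4188.79
4188.79 units^3


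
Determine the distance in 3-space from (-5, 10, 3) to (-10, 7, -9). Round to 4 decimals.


3D distance between two points
P1 = (-5, 10, 3), P2 = (-10, 7, -9)
Formula: d = sqrt((x2-x1)^2 + (y2-y1)^2 + (z2-z1)^2)
dx = -10 - -5 = -5
dy = 7 - 10 = -3
dz = -9 - 3 = -12
dx^2 + dy^2 + dz^2 = 25 + 9 + 144 = 178
d = sqrt(178)
d = 13.3417
13.3417 units


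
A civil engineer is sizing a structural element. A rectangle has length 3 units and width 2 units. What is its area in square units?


Shape: rectangle
Length l = 3 units, Width w = 2 units
Formula: A = l * w
A = 3 * 2
A = 6
6 units^2


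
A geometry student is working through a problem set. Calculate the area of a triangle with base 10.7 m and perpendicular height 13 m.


Shape: triangle
Base b = 10.7 m, Height h = 13 m
Formula: A = (1/2) * b * h
A = 0.5 * 10.7 * 13
A = 0.5 * 139.1
A = 69.55
69.55 m^2


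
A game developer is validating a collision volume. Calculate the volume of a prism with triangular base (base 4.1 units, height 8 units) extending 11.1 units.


Shape: triangular prism
Triangle base = 4.1 units, triangle height = 8 units, prism length L = 11.1 units
Formula: V = (1/2 * b * h_tri) * L
Cross-section area = 0.5 * 4.1 * 8 = 16.4
V = 16.4 * 11.1
V = 182.04
182.04 units^3


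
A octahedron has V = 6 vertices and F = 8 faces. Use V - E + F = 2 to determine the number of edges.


Polyhedron: octahedron
Euler's formula for convex polyhedra: V - E + F = 2
Given: V = 6 vertices and F = 8 faces
Solve for E:
E = V + F - 2 = 6 + 8 - 2 = 12
12 edges


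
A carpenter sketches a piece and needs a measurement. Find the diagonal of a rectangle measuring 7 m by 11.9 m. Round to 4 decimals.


Shape: rectangle (diagonal via Pythagoras)
Sides: 7 m and 11.9 m
Formula: d = sqrt(l^2 + w^2)
l^2 = 49, w^2 = 141.61
l^2 + w^2 = 190.61
d = sqrt(190.61)
d = 13.8062
13.8062 m


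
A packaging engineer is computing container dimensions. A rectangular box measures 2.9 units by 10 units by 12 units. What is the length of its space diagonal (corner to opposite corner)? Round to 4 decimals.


Shape: rectangular box (space diagonal)
l = 2.9 units, w = 10 units, h = 12 units
Visualize: the diagonal of the base, then a right triangle with that diagonal and the height.
Formula: d = sqrt(l^2 + w^2 + h^2)
l^2 + w^2 + h^2 = 8.41 + 100 + 144 = 252.41
d = sqrt(252.41)
d = 15.8874
15.8874 units


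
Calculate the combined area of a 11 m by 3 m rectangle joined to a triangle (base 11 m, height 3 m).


Composite shape: rectangle + triangle
Rectangle area = 11 * 3 = 33
Triangle area = 0.5 * 11 * 3 = 16.5
Total = 33 + 16.5
Total = 49.5
49.5 m^2


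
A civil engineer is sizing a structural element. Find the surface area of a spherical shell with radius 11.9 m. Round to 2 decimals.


Shape: sphere
Radius r = 11.9 m
Formula: SA = 4 * pi * r^2
r^2 = 141.61
SA = 4 * pi * 141.61
SA = 566.44 * pi
SA = 1779.52
1779.52 m^2


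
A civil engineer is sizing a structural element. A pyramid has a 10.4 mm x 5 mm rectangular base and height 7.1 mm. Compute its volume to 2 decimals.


Shape: rectangular pyramid
Base: 10.4 mm x 5 mm, Height h = 7.1 mm
Formula: V = (1/3) * base_area * h
base_area = 10.4 * 5 = 52
base_area * h = 52 * 7.1 = 369.2
V = 369.2 / 3
V = 123.07
123.07 mm^3


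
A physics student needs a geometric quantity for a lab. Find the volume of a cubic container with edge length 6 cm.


Shape: cube
Side s = 6 cm
Formula: V = s^3
V = 6 * 6 * 6
V = 36 * 6
V = 216
216 cm^3


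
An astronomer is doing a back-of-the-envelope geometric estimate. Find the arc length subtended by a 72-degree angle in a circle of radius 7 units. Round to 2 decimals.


Shape: circular arc
Radius r = 7 units, Angle = 72 degrees
Formula: L = (angle/360) * 2 * pi * r
2 * pi * r = 14 * pi
L = (72/360) * 14 * pi
L = 2.8 * pi
L = 8.8
8.8 units


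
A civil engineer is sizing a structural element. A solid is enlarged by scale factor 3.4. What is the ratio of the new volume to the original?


Linear scale factor k = 3.4
Rule: under a linear scaling by k, volumes scale by k^3.
k^3 = 3.4 * 3.4 * 3.4
k^3 = 11.56 * 3.4
k^3 = 39.304
Volume scales by a factor of 39.304.
39.304 (dimensionless)


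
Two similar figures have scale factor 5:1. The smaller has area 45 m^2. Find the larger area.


Linear scale factor k = 5
Original area = 45 m^2
Rule: under a linear scaling by k, areas scale by k^2.
k^2 = 5^2 = 25
New area = 45 * 25
New area = 1125
1125 m^2


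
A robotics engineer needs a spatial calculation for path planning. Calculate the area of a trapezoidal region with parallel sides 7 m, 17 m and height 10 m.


Shape: trapezoid
Parallel sides a = 7 m, b = 17 m; Height h = 10 m
Formula: A = (a + b) * h / 2
a + b = 7 + 17 = 24
A = 24 * 10 / 2
A = 240 / 2
A = 120
120 m^2


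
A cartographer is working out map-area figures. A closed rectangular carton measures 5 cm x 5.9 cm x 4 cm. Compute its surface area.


Shape: rectangular prism
l = 5 cm, w = 5.9 cm, h = 4 cm
Formula: SA = 2(lw + lh + wh)
lw = 29.5, lh = 20, wh = 23.6
lw + lh + wh = 73.1
SA = 2 * 73.1
SA = 146.2
146.2 cm^2


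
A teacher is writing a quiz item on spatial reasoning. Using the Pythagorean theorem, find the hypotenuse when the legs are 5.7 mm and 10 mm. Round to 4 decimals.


Shape: right triangle
Legs a = 5.7 mm, b = 10 mm
Formula: c = sqrt(a^2 + b^2)
a^2 = 32.49, b^2 = 100
a^2 + b^2 = 132.49
c = sqrt(132.49)
c = 11.5104
11.5104 mm


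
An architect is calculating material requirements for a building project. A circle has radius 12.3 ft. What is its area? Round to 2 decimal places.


Shape: circle
Radius r = 12.3 ft
Formula: A = pi * r^2
r^2 = 12.3^2 = 151.29
A = pi * 151.29
A = 475.29
475.29 ft^2


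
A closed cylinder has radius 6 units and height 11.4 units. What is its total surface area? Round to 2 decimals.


Shape: closed cylinder
Radius r = 6 units, Height h = 11.4 units
Formula: SA = 2*pi*r^2 + 2*pi*r*h = 2*pi*r*(r + h)
r + h = 17.4
2 * r * (r + h) = 2 * 6 * 17.4 = 208.8
SA = 208.8 * pi
SA = 655.96
655.96 units^2


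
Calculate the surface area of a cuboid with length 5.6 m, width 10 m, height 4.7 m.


Shape: rectangular prism
l = 5.6 m, w = 10 m, h = 4.7 m
Formula: SA = 2(lw + lh + wh)
lw = 56, lh = 26.32, wh = 47
lw + lh + wh = 129.32
SA = 2 * 129.32
SA = 258.64
258.64 m^2


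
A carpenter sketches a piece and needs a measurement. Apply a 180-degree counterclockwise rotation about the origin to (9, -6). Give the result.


Transformation: rotation about the origin
Original point: (9, -6)
Rule for 180 deg: (x, y) -> (-x, -y)
Apply: (9, -6) -> (-9, 6)
(-9, 6)


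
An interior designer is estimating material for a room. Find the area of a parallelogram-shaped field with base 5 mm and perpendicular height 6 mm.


Shape: parallelogram
Base b = 5 mm, Height h = 6 mm
Formula: A = b * h
A = 5 * 6
A = 30
30 mm^2


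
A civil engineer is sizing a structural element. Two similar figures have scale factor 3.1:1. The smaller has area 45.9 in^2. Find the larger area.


Linear scale factor k = 3.1
Original area = 45.9 in^2
Rule: under a linear scaling by k, areas scale by k^2.
k^2 = 3.1^2 = 9.61
New area = 45.9 * 9.61
New area = 441.099
441.099 in^2


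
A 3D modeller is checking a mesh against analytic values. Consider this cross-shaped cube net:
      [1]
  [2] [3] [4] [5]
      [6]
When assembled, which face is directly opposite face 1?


Net: cross layout. Take square 3 as the base (bottom).
Fold the four squares in the horizontal row up around 3: 2 -> left, 4 -> right, 5 wraps to the top.
Fold 1 and 6 up from 3: 1 -> back, 6 -> front.
Opposite pairs are therefore: (1, 6), (2, 4), (3, 5).
Face 1 is opposite face 6.
face 6


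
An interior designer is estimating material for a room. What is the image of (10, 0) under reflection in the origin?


Transformation: reflection
Original point: (10, 0)
Rule for reflection through the origin: (x, y) -> (-x, -y)
Apply: (10, 0) -> (-10, 0)
(-10, 0)


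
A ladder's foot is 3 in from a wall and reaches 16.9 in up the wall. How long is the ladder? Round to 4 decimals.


Shape: right triangle
Legs a = 3 in, b = 16.9 in
Formula: c = sqrt(a^2 + b^2)
a^2 = 9, b^2 = 285.61
a^2 + b^2 = 294.61
c = sqrt(294.61)
c = 17.1642
17.1642 in


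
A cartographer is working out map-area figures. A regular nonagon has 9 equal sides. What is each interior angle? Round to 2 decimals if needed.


Shape: regular nonagon (9 sides)
Formula: interior angle = (n - 2) * 180 / n
(n - 2) = 7
(n - 2) * 180 = 1260
angle = 1260 / 9
angle = 140
140 degrees


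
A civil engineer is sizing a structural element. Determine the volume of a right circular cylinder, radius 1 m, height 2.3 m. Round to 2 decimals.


Shape: cylinder
Radius r = 1 m, Height h = 2.3 m
Formula: V = pi * r^2 * h
r^2 = 1
V = pi * 1 * 2.3
V = 2.3 * pi
V = 7.23
7.23 m^3


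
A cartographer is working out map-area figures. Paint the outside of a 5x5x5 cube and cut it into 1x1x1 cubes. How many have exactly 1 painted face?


Large cube: 5 x 5 x 5, cut into unit cubes.
n = 5, so n - 2 = 3
Cubes with 1 painted face lie in the interior of each face.
A cube has 6 faces; each contributes (n - 2)^2 = 9 such cubes.
Count = 6 * 9 = 54
54 unit cubes
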